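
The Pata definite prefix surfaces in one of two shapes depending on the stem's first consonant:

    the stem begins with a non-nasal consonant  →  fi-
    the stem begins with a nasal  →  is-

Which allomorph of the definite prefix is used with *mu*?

is-

Since the first consonant of *mu* is /m/ (a nasal), it takes is-.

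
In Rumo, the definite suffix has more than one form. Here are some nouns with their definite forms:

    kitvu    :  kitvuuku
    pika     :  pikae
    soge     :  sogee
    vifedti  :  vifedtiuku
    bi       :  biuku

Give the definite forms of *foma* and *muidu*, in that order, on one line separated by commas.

fomae, muiduuku

Looking at the last vowel of each stem: -uku when the last vowel of the stem is a high vowel (*kitvu*, *vifedti*, *bi*); -e when the last vowel of the stem is a non-high vowel (*pika*, *soge*).
*foma*: last vowel = /a/, a non-high vowel → -e → *fomae*.
*muidu*: last vowel = /u/, a high vowel → -uku → *muiduuku*.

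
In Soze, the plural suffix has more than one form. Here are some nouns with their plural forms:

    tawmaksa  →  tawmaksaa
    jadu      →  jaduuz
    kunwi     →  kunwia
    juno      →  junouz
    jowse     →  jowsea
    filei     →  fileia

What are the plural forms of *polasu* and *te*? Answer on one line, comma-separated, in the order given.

The pattern is rounding harmony: -uz when the last vowel of the stem is a rounded vowel (*jadu*, *juno*); -a when the last vowel of the stem is an unrounded vowel (*tawmaksa*, *kunwi*, *jowse*, *filei*).
*polasu* — last vowel /u/ (a rounded vowel) → -uz → *polasuuz*.
The last vowel of *te* is /e/, which is an unrounded vowel, so the suffix is -a, giving *tea*.

polasuuz, tea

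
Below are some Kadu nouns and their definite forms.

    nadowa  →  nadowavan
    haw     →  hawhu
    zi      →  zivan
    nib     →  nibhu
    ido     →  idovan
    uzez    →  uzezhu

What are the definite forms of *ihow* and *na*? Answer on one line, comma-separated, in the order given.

The pattern is consonant vs. vowel: -hu when the stem ends in a consonant (*haw*, *nib*, *uzez*); -van when the stem ends in a vowel (*nadowa*, *zi*, *ido*).
Since the final sound of *ihow* is /w/ (a consonant), it takes -hu, giving *ihowhu*.
*na* — final sound /a/ (a vowel) → -van → *navan*.

ihowhu, navan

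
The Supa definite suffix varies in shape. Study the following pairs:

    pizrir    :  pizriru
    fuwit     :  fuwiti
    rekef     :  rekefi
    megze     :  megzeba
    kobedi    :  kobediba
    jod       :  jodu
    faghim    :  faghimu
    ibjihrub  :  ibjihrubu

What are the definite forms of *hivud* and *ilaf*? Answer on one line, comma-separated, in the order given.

The alternation tracks the final sound of the stem — -i when the stem ends in a voiceless consonant (*fuwit*, *rekef*); -u when the stem ends in a voiced consonant (*pizrir*, *jod*, *faghim*, *ibjihrub*); -ba when the stem ends in a vowel (*megze*, *kobedi*).
*hivud* — final sound /d/ (a voiced consonant) → -u → *hivudu*.
*ilaf* — final sound /f/ (a voiceless consonant) → -i → *ilafi*.

hivudu, ilafi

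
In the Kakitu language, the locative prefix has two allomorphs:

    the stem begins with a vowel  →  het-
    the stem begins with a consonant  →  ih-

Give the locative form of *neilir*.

ihneilir

*neilir* — first sound /n/ (a consonant) → ih- → *ihneilir*.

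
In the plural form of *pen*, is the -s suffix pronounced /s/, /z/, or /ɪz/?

/z/

The stem *pen* ends in a voiced non-sibilant sound.
The plural suffix surfaces as /ɪz/ after sibilants, /s/ after other voiceless consonants, and /z/ after other voiced sounds.
So the plural -s on *pen* is pronounced /z/.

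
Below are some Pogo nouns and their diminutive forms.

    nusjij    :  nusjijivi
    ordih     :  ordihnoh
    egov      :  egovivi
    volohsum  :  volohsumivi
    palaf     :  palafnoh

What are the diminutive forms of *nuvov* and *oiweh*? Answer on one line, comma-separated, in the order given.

Looking at the final consonant of each stem: -noh when the stem ends in a voiceless consonant (*ordih*, *palaf*); -ivi when the stem ends in a voiced consonant (*nusjij*, *egov*, *volohsum*).
The final consonant of *nuvov* is /v/, which is voiced, so the suffix is -ivi, giving *nuvovivi*.
*oiweh* — final consonant /h/ (voiceless) → -noh → *oiwehnoh*.

nuvovivi, oiwehnoh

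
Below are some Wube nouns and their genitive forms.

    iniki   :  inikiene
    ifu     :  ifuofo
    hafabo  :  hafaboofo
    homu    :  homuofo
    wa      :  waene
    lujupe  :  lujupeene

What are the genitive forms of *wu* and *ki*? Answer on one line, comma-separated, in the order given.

The suffix is conditioned by the last vowel: -ofo when the last vowel of the stem is a rounded vowel (*ifu*, *hafabo*, *homu*); -ene when the last vowel of the stem is an unrounded vowel (*iniki*, *wa*, *lujupe*).
Since the last vowel of *wu* is /u/ (a rounded vowel), it takes -ofo, giving *wuofo*.
The last vowel of *ki* is /i/, which is an unrounded vowel, so the suffix is -ene, giving *kiene*.

wuofo, kiene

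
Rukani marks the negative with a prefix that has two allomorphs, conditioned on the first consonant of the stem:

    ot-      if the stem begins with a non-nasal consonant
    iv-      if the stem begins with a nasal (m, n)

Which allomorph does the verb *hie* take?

ot-

Since the first consonant of *hie* is /h/ (non-nasal), it takes ot-.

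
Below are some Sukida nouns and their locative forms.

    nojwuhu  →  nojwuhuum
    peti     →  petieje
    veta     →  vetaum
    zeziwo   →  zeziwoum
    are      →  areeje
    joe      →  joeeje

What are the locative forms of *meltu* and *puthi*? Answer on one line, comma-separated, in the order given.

meltuum, puthieje

Looking at the last vowel of each stem: -eje when the last vowel of the stem is a front vowel (*peti*, *are*, *joe*); -um when the last vowel of the stem is a back vowel (*nojwuhu*, *veta*, *zeziwo*).
*meltu* — last vowel /u/ (a back vowel) → -um → *meltuum*.
*puthi*: last vowel = /i/, a front vowel → -eje → *puthieje*.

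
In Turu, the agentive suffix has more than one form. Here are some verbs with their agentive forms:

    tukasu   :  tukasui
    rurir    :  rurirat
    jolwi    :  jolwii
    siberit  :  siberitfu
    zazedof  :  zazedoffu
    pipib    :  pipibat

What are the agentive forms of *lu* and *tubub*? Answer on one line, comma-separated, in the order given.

Looking at the final sound of each stem: -fu when the stem ends in a voiceless consonant (*siberit*, *zazedof*); -at when the stem ends in a voiced consonant (*rurir*, *pipib*); -i when the stem ends in a vowel (*tukasu*, *jolwi*).
The final sound of *lu* is /u/, which is a vowel, so the suffix is -i, giving *lui*.
Since the final sound of *tubub* is /b/ (a voiced consonant), it takes -at, giving *tububat*.

lui, tububat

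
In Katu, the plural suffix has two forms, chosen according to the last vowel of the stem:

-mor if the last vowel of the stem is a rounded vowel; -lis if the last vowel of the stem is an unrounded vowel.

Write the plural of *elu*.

*elu*: last vowel = /u/, a rounded vowel → -mor → *elumor*.

elumor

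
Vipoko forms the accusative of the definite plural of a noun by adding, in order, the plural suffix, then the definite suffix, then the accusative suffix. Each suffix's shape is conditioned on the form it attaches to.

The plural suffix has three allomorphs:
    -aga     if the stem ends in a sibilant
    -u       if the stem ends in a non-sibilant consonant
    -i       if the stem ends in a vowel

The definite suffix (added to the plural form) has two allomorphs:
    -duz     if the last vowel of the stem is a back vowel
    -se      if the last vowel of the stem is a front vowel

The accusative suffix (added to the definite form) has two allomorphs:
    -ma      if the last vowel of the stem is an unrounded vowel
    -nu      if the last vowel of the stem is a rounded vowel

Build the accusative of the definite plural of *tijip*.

tijipuduznu

Since the final sound of *tijip* is /p/ (a non-sibilant consonant), it takes -u, giving *tijipu*.
The plural form *tijipu* — last vowel /u/ (a back vowel) → -duz → *tijipuduz*.
The last vowel of the definite form *tijipuduz* is /u/, which is a rounded vowel, so the accusative suffix is -nu, giving *tijipuduznu*.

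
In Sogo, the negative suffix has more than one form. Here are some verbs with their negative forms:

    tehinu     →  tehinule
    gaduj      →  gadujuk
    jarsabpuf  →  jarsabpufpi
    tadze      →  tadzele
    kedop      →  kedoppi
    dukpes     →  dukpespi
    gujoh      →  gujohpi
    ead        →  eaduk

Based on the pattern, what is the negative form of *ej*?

The suffix is conditioned by the final sound: -pi when the stem ends in a voiceless consonant (*jarsabpuf*, *kedop*, *dukpes*, *gujoh*); -uk when the stem ends in a voiced consonant (*gaduj*, *ead*); -le when the stem ends in a vowel (*tehinu*, *tadze*).
The final sound of *ej* is /j/, which is a voiced consonant, so the suffix is -uk, giving *ejuk*.

ejuk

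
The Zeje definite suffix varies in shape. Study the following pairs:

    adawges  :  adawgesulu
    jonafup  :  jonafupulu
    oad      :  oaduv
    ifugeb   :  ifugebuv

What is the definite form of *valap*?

The suffix is conditioned by the final consonant: -ulu when the stem ends in a voiceless consonant (*adawges*, *jonafup*); -uv when the stem ends in a voiced consonant (*oad*, *ifugeb*).
*valap*: final consonant = /p/, voiceless → -ulu → *valapulu*.

valapulu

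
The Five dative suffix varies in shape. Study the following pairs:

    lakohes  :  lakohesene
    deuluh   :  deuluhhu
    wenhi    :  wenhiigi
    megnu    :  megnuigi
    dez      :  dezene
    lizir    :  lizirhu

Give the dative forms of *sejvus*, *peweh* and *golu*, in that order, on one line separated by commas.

The alternation tracks the final sound of the stem — -ene when the stem ends in a sibilant (*lakohes*, *dez*); -hu when the stem ends in a non-sibilant consonant (*deuluh*, *lizir*); -igi when the stem ends in a vowel (*wenhi*, *megnu*).
*sejvus*: final sound = /s/, a sibilant → -ene → *sejvusene*.
The final sound of *peweh* is /h/, which is a non-sibilant consonant, so the suffix is -hu, giving *pewehhu*.
*golu*: final sound = /u/, a vowel → -igi → *goluigi*.

sejvusene, pewehhu, goluigi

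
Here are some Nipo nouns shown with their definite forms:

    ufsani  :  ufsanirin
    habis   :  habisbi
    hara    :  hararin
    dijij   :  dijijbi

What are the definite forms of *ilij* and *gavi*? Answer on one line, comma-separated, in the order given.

The alternation tracks the final sound of the stem — -bi when the stem ends in a consonant (*habis*, *dijij*); -rin when the stem ends in a vowel (*ufsani*, *hara*).
The final sound of *ilij* is /j/, which is a consonant, so the suffix is -bi, giving *ilijbi*.
*gavi* — final sound /i/ (a vowel) → -rin → *gavirin*.

ilijbi, gavirin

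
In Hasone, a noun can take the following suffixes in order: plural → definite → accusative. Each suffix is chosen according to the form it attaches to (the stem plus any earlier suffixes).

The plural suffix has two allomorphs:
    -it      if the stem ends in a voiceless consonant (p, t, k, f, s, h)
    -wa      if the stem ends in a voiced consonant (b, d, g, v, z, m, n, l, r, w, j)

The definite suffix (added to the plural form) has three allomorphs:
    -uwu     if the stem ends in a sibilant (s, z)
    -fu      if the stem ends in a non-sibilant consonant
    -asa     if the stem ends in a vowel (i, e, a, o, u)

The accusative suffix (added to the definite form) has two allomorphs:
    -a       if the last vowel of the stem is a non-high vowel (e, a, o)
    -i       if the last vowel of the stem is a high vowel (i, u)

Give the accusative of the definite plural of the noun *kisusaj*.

The final consonant of *kisusaj* is /j/, which is voiced, so the plural suffix is -wa, giving *kisusajwa*.
The final sound of the plural form *kisusajwa* is /a/, which is a vowel, so the definite suffix is -asa, giving *kisusajwaasa*.
The definite form *kisusajwaasa* — last vowel /a/ (a non-high vowel) → -a → *kisusajwaasaa*.

kisusajwaasaa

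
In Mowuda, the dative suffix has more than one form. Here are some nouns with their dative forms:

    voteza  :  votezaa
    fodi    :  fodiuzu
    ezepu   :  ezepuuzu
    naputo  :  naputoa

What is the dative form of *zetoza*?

zetozaa

Looking at the last vowel of each stem: -uzu when the last vowel of the stem is a high vowel (*fodi*, *ezepu*); -a when the last vowel of the stem is a non-high vowel (*voteza*, *naputo*).
Since the last vowel of *zetoza* is /a/ (a non-high vowel), it takes -a, giving *zetozaa*.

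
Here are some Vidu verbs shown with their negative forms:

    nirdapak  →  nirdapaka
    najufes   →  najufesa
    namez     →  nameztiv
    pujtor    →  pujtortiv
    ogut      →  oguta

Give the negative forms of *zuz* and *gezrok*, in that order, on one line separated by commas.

The alternation tracks the final consonant of the stem — -a when the stem ends in a voiceless consonant (*nirdapak*, *najufes*, *ogut*); -tiv when the stem ends in a voiced consonant (*namez*, *pujtor*).
Since the final consonant of *zuz* is /z/ (voiced), it takes -tiv, giving *zuztiv*.
The final consonant of *gezrok* is /k/, which is voiceless, so the suffix is -a, giving *gezroka*.

zuztiv, gezroka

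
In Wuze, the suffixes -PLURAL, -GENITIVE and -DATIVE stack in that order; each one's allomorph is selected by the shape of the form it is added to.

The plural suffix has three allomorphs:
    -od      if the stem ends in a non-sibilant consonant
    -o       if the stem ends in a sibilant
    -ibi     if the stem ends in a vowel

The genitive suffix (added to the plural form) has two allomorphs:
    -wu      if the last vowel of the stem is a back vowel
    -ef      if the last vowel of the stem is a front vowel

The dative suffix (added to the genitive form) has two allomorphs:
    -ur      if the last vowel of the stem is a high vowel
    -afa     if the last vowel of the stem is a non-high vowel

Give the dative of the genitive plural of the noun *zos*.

*zos* — final sound /s/ (a sibilant) → -o → *zoso*.
The plural form *zoso*: last vowel = /o/, a back vowel → -wu → *zosowu*.
The genitive form *zosowu*: last vowel = /u/, a high vowel → -ur → *zosowuur*.

zosowuur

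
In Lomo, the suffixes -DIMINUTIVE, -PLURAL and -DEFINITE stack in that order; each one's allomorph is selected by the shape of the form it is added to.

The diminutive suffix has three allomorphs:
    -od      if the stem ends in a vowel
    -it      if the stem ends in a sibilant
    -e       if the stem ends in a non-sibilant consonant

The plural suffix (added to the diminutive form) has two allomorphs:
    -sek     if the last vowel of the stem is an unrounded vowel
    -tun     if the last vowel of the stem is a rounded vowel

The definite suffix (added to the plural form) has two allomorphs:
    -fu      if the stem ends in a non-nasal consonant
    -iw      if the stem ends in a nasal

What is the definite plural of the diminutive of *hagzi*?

*hagzi*: final sound = /i/, a vowel → -od → *hagziod*.
The diminutive form *hagziod* — last vowel /o/ (a rounded vowel) → -tun → *hagziodtun*.
Since the final consonant of the plural form *hagziodtun* is /n/ (a nasal), it takes -iw, giving *hagziodtuniw*.

hagziodtuniw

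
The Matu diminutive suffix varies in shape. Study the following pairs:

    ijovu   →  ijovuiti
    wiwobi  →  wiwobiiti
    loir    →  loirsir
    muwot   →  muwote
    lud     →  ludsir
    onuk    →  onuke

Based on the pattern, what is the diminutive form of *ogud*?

ogudsir

The pattern is voicing of the final sound: -e when the stem ends in a voiceless consonant (*muwot*, *onuk*); -sir when the stem ends in a voiced consonant (*loir*, *lud*); -iti when the stem ends in a vowel (*ijovu*, *wiwobi*).
*ogud* — final sound /d/ (a voiced consonant) → -sir → *ogudsir*.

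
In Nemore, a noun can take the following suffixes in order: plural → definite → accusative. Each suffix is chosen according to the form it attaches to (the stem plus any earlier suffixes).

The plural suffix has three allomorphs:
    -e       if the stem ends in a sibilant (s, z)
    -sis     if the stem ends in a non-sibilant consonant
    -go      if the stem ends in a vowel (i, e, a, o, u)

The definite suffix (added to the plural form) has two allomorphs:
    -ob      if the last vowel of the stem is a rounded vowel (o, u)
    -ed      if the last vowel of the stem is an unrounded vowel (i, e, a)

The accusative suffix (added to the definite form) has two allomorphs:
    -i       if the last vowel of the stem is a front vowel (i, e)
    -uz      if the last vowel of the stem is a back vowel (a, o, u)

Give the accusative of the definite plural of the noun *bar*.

barsisedi

The final sound of *bar* is /r/, which is a non-sibilant consonant, so the plural suffix is -sis, giving *barsis*.
Since the last vowel of the plural form *barsis* is /i/ (an unrounded vowel), it takes -ed, giving *barsised*.
The definite form *barsised*: last vowel = /e/, a front vowel → -i → *barsisedi*.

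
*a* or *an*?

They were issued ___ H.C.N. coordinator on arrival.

an

The indefinite article is chosen by the initial *sound* of the following word, not its spelling.
The initialism *H.C.N.* is read letter by letter; the first letter, H, is pronounced /eɪtʃ/, which begins with a vowel sound.
So the article is *an*: They were issued an H.C.N. coordinator on arrival.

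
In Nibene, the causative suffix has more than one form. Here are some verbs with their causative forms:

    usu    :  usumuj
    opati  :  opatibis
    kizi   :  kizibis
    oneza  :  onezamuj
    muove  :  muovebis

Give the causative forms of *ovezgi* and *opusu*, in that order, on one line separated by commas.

Looking at the last vowel of each stem: -bis when the last vowel of the stem is a front vowel (*opati*, *kizi*, *muove*); -muj when the last vowel of the stem is a back vowel (*usu*, *oneza*).
The last vowel of *ovezgi* is /i/, which is a front vowel, so the suffix is -bis, giving *ovezgibis*.
*opusu*: last vowel = /u/, a back vowel → -muj → *opusumuj*.

ovezgibis, opusumuj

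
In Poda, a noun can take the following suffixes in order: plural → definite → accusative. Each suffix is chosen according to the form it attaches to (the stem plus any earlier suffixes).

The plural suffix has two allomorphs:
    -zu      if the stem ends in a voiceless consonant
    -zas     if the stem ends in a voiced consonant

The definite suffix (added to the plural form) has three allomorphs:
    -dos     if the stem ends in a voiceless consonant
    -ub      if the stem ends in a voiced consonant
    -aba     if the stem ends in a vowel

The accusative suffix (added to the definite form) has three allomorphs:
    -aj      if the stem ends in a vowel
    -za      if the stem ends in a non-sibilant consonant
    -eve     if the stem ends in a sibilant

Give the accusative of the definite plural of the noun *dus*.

*dus*: final consonant = /s/, voiceless → -zu → *duszu*.
The plural form *duszu* — final sound /u/ (a vowel) → -aba → *duszuaba*.
The definite form *duszuaba*: final sound = /a/, a vowel → -aj → *duszuabaaj*.

duszuabaaj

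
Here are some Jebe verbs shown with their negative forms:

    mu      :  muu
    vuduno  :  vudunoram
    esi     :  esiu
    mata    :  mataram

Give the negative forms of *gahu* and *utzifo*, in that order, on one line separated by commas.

gahuu, utziforam

Looking at the last vowel of each stem: -u when the last vowel of the stem is a high vowel (*mu*, *esi*); -ram when the last vowel of the stem is a non-high vowel (*vuduno*, *mata*).
*gahu*: last vowel = /u/, a high vowel → -u → *gahuu*.
The last vowel of *utzifo* is /o/, which is a non-high vowel, so the suffix is -ram, giving *utziforam*.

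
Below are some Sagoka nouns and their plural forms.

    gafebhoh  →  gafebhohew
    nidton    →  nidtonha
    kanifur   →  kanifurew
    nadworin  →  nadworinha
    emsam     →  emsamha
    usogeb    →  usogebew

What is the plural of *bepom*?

The pattern is nasality of the final consonant: -ha when the stem ends in a nasal (*nidton*, *nadworin*, *emsam*); -ew when the stem ends in a non-nasal consonant (*gafebhoh*, *kanifur*, *usogeb*).
The final consonant of *bepom* is /m/, which is a nasal, so the suffix is -ha, giving *bepomha*.

bepomha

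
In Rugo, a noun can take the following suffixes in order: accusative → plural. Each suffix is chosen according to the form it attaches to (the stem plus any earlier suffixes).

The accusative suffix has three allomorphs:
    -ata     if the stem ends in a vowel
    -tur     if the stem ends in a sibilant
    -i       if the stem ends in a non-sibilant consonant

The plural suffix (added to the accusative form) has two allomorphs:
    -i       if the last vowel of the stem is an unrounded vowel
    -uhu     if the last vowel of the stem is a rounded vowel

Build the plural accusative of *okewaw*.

okewawii

Since the final sound of *okewaw* is /w/ (a non-sibilant consonant), it takes -i, giving *okewawi*.
The accusative form *okewawi*: last vowel = /i/, an unrounded vowel → -i → *okewawii*.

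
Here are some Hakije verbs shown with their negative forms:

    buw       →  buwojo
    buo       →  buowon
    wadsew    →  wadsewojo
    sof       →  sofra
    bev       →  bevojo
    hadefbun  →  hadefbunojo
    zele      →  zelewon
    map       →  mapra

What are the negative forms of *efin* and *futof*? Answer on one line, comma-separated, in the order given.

efinojo, futofra

Looking at the final sound of each stem: -ra when the stem ends in a voiceless consonant (*sof*, *map*); -ojo when the stem ends in a voiced consonant (*buw*, *wadsew*, *bev*, *hadefbun*); -won when the stem ends in a vowel (*buo*, *zele*).
Since the final sound of *efin* is /n/ (a voiced consonant), it takes -ojo, giving *efinojo*.
The final sound of *futof* is /f/, which is a voiceless consonant, so the suffix is -ra, giving *futofra*.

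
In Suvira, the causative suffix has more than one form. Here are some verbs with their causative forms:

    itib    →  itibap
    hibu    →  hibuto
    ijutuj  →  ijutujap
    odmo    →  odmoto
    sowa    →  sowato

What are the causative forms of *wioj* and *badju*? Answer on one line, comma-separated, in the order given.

The pattern is consonant vs. vowel: -ap when the stem ends in a consonant (*itib*, *ijutuj*); -to when the stem ends in a vowel (*hibu*, *odmo*, *sowa*).
*wioj*: final sound = /j/, a consonant → -ap → *wiojap*.
The final sound of *badju* is /u/, which is a vowel, so the suffix is -to, giving *badjuto*.

wiojap, badjuto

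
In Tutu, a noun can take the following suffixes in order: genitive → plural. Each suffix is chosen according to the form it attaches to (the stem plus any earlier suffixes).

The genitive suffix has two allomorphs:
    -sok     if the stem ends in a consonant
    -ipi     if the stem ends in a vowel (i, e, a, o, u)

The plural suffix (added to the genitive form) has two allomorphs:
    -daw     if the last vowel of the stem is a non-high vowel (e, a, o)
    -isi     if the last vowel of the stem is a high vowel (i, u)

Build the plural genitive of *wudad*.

Since the final sound of *wudad* is /d/ (a consonant), it takes -sok, giving *wudadsok*.
The genitive form *wudadsok*: last vowel = /o/, a non-high vowel → -daw → *wudadsokdaw*.

wudadsokdaw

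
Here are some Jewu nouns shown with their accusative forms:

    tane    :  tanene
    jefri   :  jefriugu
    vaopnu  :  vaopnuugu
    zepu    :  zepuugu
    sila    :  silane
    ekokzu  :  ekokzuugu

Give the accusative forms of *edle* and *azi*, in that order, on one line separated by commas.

The suffix is conditioned by the last vowel: -ugu when the last vowel of the stem is a high vowel (*jefri*, *vaopnu*, *zepu*, *ekokzu*); -ne when the last vowel of the stem is a non-high vowel (*tane*, *sila*).
Since the last vowel of *edle* is /e/ (a non-high vowel), it takes -ne, giving *edlene*.
The last vowel of *azi* is /i/, which is a high vowel, so the suffix is -ugu, giving *aziugu*.

edlene, aziugu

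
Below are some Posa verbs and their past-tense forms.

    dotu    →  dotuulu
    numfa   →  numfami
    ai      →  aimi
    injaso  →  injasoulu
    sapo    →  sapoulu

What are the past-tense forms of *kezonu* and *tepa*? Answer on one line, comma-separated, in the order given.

The suffix is conditioned by the last vowel: -ulu when the last vowel of the stem is a rounded vowel (*dotu*, *injaso*, *sapo*); -mi when the last vowel of the stem is an unrounded vowel (*numfa*, *ai*).
*kezonu*: last vowel = /u/, a rounded vowel → -ulu → *kezonuulu*.
*tepa*: last vowel = /a/, an unrounded vowel → -mi → *tepami*.

kezonuulu, tepami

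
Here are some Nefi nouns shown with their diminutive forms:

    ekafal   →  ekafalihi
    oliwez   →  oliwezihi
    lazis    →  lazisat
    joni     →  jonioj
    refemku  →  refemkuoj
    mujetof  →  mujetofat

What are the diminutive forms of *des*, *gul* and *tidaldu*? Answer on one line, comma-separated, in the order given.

The pattern is voicing of the final sound: -at when the stem ends in a voiceless consonant (*lazis*, *mujetof*); -ihi when the stem ends in a voiced consonant (*ekafal*, *oliwez*); -oj when the stem ends in a vowel (*joni*, *refemku*).
The final sound of *des* is /s/, which is a voiceless consonant, so the suffix is -at, giving *desat*.
The final sound of *gul* is /l/, which is a voiced consonant, so the suffix is -ihi, giving *gulihi*.
*tidaldu*: final sound = /u/, a vowel → -oj → *tidalduoj*.

desat, gulihi, tidalduoj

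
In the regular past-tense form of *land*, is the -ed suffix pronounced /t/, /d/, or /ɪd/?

/ɪd/

The stem *land* ends in /t/ or /d/.
The -ed suffix is realized as /ɪd/ after /t, d/; as /t/ after other voiceless consonants; and as /d/ after other voiced sounds.
So -ed on *land* is pronounced /ɪd/.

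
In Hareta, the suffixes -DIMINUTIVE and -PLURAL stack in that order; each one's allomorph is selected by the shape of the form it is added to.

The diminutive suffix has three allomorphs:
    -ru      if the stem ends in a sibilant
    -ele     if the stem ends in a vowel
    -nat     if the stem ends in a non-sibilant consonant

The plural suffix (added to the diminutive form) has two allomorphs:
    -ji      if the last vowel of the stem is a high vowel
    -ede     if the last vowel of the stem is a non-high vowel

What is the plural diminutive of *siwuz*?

siwuzruji

Since the final sound of *siwuz* is /z/ (a sibilant), it takes -ru, giving *siwuzru*.
Since the last vowel of the diminutive form *siwuzru* is /u/ (a high vowel), it takes -ji, giving *siwuzruji*.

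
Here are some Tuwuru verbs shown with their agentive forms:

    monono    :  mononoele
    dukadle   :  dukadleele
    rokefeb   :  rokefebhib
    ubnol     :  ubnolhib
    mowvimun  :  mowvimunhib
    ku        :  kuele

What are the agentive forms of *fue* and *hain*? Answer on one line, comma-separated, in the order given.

Looking at the final sound of each stem: -hib when the stem ends in a consonant (*rokefeb*, *ubnol*, *mowvimun*); -ele when the stem ends in a vowel (*monono*, *dukadle*, *ku*).
The final sound of *fue* is /e/, which is a vowel, so the suffix is -ele, giving *fueele*.
*hain*: final sound = /n/, a consonant → -hib → *hainhib*.

fueele, hainhib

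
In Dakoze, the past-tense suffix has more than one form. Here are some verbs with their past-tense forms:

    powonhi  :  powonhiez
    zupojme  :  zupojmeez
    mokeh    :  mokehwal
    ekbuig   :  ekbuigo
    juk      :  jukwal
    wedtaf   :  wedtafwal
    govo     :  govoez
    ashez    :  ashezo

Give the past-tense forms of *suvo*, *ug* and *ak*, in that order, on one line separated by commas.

The suffix is conditioned by the final sound: -wal when the stem ends in a voiceless consonant (*mokeh*, *juk*, *wedtaf*); -o when the stem ends in a voiced consonant (*ekbuig*, *ashez*); -ez when the stem ends in a vowel (*powonhi*, *zupojme*, *govo*).
Since the final sound of *suvo* is /o/ (a vowel), it takes -ez, giving *suvoez*.
*ug*: final sound = /g/, a voiced consonant → -o → *ugo*.
*ak* — final sound /k/ (a voiceless consonant) → -wal → *akwal*.

suvoez, ugo, akwal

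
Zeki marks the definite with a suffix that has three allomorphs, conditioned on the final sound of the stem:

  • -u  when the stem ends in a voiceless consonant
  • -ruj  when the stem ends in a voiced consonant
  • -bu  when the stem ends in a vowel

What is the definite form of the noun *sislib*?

*sislib*: final sound = /b/, a voiced consonant → -ruj → *sislibruj*.

sislibruj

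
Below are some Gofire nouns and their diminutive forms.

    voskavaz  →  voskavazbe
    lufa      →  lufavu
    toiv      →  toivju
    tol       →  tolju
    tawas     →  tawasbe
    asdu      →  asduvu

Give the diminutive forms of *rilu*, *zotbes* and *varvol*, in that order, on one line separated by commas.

Looking at the final sound of each stem: -be when the stem ends in a sibilant (*voskavaz*, *tawas*); -ju when the stem ends in a non-sibilant consonant (*toiv*, *tol*); -vu when the stem ends in a vowel (*lufa*, *asdu*).
The final sound of *rilu* is /u/, which is a vowel, so the suffix is -vu, giving *riluvu*.
Since the final sound of *zotbes* is /s/ (a sibilant), it takes -be, giving *zotbesbe*.
*varvol* — final sound /l/ (a non-sibilant consonant) → -ju → *varvolju*.

riluvu, zotbesbe, varvolju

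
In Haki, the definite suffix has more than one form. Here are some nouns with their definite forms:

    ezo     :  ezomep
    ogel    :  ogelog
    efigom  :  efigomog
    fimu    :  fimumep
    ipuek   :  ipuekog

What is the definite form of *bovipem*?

bovipemog

The suffix is conditioned by the final sound: -og when the stem ends in a consonant (*ogel*, *efigom*, *ipuek*); -mep when the stem ends in a vowel (*ezo*, *fimu*).
*bovipem*: final sound = /m/, a consonant → -og → *bovipemog*.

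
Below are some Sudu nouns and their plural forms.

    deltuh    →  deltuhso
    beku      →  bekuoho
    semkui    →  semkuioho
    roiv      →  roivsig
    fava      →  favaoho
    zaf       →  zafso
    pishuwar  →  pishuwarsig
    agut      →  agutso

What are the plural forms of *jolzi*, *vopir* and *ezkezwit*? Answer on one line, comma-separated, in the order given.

The suffix is conditioned by the final sound: -so when the stem ends in a voiceless consonant (*deltuh*, *zaf*, *agut*); -sig when the stem ends in a voiced consonant (*roiv*, *pishuwar*); -oho when the stem ends in a vowel (*beku*, *semkui*, *fava*).
The final sound of *jolzi* is /i/, which is a vowel, so the suffix is -oho, giving *jolzioho*.
The final sound of *vopir* is /r/, which is a voiced consonant, so the suffix is -sig, giving *vopirsig*.
The final sound of *ezkezwit* is /t/, which is a voiceless consonant, so the suffix is -so, giving *ezkezwitso*.

jolzioho, vopirsig, ezkezwitso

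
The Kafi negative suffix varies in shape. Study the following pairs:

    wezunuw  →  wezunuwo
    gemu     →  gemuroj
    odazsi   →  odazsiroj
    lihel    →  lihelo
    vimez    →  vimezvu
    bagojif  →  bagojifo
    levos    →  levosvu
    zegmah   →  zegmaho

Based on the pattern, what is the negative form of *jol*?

jolo

The alternation tracks the final sound of the stem — -vu when the stem ends in a sibilant (*vimez*, *levos*); -o when the stem ends in a non-sibilant consonant (*wezunuw*, *lihel*, *bagojif*, *zegmah*); -roj when the stem ends in a vowel (*gemu*, *odazsi*).
*jol*: final sound = /l/, a non-sibilant consonant → -o → *jolo*.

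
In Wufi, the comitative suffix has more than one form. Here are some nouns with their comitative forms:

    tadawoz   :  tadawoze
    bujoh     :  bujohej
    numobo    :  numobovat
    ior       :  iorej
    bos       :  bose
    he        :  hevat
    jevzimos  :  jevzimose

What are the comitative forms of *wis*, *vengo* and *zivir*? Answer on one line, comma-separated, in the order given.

wise, vengovat, zivirej

Looking at the final sound of each stem: -e when the stem ends in a sibilant (*tadawoz*, *bos*, *jevzimos*); -ej when the stem ends in a non-sibilant consonant (*bujoh*, *ior*); -vat when the stem ends in a vowel (*numobo*, *he*).
Since the final sound of *wis* is /s/ (a sibilant), it takes -e, giving *wise*.
The final sound of *vengo* is /o/, which is a vowel, so the suffix is -vat, giving *vengovat*.
Since the final sound of *zivir* is /r/ (a non-sibilant consonant), it takes -ej, giving *zivirej*.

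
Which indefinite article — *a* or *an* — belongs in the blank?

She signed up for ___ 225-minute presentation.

a

The indefinite article is chosen by the initial *sound* of the following word, not its spelling.
The number *225* is spoken "two hundred …", beginning with /tuː/ — a consonant sound.
So the article is *a*: She signed up for a 225-minute presentation.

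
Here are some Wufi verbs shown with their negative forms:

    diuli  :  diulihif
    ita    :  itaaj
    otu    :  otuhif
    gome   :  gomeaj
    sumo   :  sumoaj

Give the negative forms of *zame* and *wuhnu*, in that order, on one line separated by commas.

zameaj, wuhnuhif

The pattern is height harmony: -hif when the last vowel of the stem is a high vowel (*diuli*, *otu*); -aj when the last vowel of the stem is a non-high vowel (*ita*, *gome*, *sumo*).
Since the last vowel of *zame* is /e/ (a non-high vowel), it takes -aj, giving *zameaj*.
The last vowel of *wuhnu* is /u/, which is a high vowel, so the suffix is -hif, giving *wuhnuhif*.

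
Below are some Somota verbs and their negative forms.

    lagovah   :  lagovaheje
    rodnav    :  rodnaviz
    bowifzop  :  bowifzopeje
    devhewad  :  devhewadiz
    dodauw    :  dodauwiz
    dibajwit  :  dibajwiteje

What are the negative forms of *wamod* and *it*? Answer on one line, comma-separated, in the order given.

The pattern is voicing of the final consonant: -eje when the stem ends in a voiceless consonant (*lagovah*, *bowifzop*, *dibajwit*); -iz when the stem ends in a voiced consonant (*rodnav*, *devhewad*, *dodauw*).
The final consonant of *wamod* is /d/, which is voiced, so the suffix is -iz, giving *wamodiz*.
Since the final consonant of *it* is /t/ (voiceless), it takes -eje, giving *iteje*.

wamodiz, iteje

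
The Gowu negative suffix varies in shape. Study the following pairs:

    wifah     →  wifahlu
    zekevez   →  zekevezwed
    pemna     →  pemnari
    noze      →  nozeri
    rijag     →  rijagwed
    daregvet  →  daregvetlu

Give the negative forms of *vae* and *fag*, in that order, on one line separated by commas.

vaeri, fagwed

Looking at the final sound of each stem: -lu when the stem ends in a voiceless consonant (*wifah*, *daregvet*); -wed when the stem ends in a voiced consonant (*zekevez*, *rijag*); -ri when the stem ends in a vowel (*pemna*, *noze*).
*vae* — final sound /e/ (a vowel) → -ri → *vaeri*.
*fag*: final sound = /g/, a voiced consonant → -wed → *fagwed*.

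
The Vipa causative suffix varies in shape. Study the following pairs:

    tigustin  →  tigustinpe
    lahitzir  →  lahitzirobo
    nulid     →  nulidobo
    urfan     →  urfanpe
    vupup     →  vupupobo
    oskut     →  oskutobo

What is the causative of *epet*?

The suffix is conditioned by the final consonant: -pe when the stem ends in a nasal (*tigustin*, *urfan*); -obo when the stem ends in a non-nasal consonant (*lahitzir*, *nulid*, *vupup*, *oskut*).
Since the final consonant of *epet* is /t/ (non-nasal), it takes -obo, giving *epetobo*.

epetobo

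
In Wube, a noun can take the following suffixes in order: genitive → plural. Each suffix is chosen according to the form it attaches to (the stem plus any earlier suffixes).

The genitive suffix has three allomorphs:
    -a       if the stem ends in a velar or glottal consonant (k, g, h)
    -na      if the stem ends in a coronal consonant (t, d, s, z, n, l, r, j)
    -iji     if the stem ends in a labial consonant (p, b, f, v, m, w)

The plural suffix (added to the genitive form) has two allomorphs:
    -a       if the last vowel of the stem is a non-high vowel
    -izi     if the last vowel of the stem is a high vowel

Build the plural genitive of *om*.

omijiizi

Since the final consonant of *om* is /m/ (labial), it takes -iji, giving *omiji*.
The last vowel of the genitive form *omiji* is /i/, which is a high vowel, so the plural suffix is -izi, giving *omijiizi*.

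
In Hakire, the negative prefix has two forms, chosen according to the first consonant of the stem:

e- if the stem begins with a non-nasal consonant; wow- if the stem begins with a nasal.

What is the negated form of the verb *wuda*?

ewuda

The first consonant of *wuda* is /w/, which is non-nasal, so the prefix is e-, giving *ewuda*.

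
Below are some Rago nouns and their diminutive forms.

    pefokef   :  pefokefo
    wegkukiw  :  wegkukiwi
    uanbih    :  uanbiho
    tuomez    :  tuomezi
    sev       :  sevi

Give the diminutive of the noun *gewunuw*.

gewunuwi

The alternation tracks the final consonant of the stem — -o when the stem ends in a voiceless consonant (*pefokef*, *uanbih*); -i when the stem ends in a voiced consonant (*wegkukiw*, *tuomez*, *sev*).
*gewunuw* — final consonant /w/ (voiced) → -i → *gewunuwi*.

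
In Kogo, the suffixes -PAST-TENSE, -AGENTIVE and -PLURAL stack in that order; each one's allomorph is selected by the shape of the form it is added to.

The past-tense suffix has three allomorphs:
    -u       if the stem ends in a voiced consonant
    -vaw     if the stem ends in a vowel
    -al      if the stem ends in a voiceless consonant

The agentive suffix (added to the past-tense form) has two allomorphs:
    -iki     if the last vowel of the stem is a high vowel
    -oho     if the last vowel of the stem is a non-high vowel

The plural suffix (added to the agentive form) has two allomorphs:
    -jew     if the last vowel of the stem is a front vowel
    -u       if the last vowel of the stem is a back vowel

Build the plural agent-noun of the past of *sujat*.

sujatalohou

*sujat* — final sound /t/ (a voiceless consonant) → -al → *sujatal*.
The past-tense form *sujatal* — last vowel /a/ (a non-high vowel) → -oho → *sujataloho*.
The agentive form *sujataloho* — last vowel /o/ (a back vowel) → -u → *sujatalohou*.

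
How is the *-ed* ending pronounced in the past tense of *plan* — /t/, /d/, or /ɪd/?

/d/

The stem *plan* ends in a voiced sound other than /d/.
The -ed suffix is realized as /ɪd/ after /t, d/; as /t/ after other voiceless consonants; and as /d/ after other voiced sounds.
So -ed on *plan* is pronounced /d/.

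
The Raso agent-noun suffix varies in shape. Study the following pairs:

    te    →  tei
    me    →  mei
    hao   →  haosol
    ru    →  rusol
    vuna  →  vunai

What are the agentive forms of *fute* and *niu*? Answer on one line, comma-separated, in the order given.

futei, niusol

Looking at the last vowel of each stem: -sol when the last vowel of the stem is a rounded vowel (*hao*, *ru*); -i when the last vowel of the stem is an unrounded vowel (*te*, *me*, *vuna*).
*fute*: last vowel = /e/, an unrounded vowel → -i → *futei*.
*niu* — last vowel /u/ (a rounded vowel) → -sol → *niusol*.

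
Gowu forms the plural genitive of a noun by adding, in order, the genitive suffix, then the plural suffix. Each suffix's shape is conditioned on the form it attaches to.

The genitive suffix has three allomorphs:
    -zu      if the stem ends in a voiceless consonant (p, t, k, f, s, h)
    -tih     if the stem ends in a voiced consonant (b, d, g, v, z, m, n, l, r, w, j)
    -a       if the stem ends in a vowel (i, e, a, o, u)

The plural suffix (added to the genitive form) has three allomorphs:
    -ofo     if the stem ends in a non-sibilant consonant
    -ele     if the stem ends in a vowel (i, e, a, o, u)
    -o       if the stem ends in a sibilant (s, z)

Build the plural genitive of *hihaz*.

*hihaz* — final sound /z/ (a voiced consonant) → -tih → *hihaztih*.
The genitive form *hihaztih*: final sound = /h/, a non-sibilant consonant → -ofo → *hihaztihofo*.

hihaztihofo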